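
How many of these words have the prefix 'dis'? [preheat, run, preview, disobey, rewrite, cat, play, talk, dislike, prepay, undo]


Checking each word for prefix 'dis':
  'preheat' -> no (count: 0)
  'run' -> no (count: 0)
  'preview' -> no (count: 0)
  'disobey' -> YES, starts with 'dis' (count: 1)
  'rewrite' -> no (count: 1)
  'cat' -> no (count: 1)
  'play' -> no (count: 1)
  'talk' -> no (count: 1)
  'dislike' -> YES, starts with 'dis' (count: 2)
  'prepay' -> no (count: 2)
  'undo' -> no (count: 2)
Total with prefix 'dis': 2

2


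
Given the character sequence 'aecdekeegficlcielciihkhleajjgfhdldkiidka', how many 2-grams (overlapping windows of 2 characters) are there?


String 'aecdekeegficlcielciihkhleajjgfhdldkiidka' has length L = 40.
Number of overlapping n-grams = L - n + 1
Substituting: 40 - 2 + 1 = 39

39


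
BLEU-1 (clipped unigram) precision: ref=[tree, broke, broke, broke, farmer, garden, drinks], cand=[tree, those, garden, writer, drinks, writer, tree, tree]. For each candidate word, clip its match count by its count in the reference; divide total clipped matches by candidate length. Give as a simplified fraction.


Reference word counts: {'broke': 3, 'drinks': 1, 'farmer': 1, 'garden': 1, 'tree': 1}
Checking each candidate word (with clipping):
  'tree' -> in reference (ref count 1, used 1/1) -> match (matches: 1)
  'those' -> not in reference -> no match (matches: 1)
  'garden' -> in reference (ref count 1, used 1/1) -> match (matches: 2)
  'writer' -> not in reference -> no match (matches: 2)
  'drinks' -> in reference (ref count 1, used 1/1) -> match (matches: 3)
  'writer' -> not in reference -> no match (matches: 3)
  'tree' -> ref count 1 already used up (1/1) -> clipped, no match (matches: 3)
  'tree' -> ref count 1 already used up (1/1) -> clipped, no match (matches: 3)
Clipped matches: 3, Candidate length: 8
Precision = 3/8

3/8


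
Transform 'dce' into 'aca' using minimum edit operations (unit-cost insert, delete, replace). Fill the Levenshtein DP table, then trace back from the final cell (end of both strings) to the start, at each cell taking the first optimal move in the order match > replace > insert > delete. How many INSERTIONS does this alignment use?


Edit distance = 2. Backtracking from cell (3, 3) with preference match > replace > insert > delete,
then listing the resulting alignment 'dce' -> 'aca' left to right:
  Step 1: replace d->a
  Step 2: keep 'c'
  Step 3: replace e->a
Total insertions: 0

0


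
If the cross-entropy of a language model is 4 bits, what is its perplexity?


Perplexity formula: PP = 2^H
H = 4
PP = 2^4
Steps: 2^1 = 2, 2^2 = 4, 2^3 = 8, 2^4 = 16
PP = 16

16


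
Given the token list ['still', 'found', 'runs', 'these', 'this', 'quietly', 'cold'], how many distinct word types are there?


Listing all tokens and tracking unique types:
  Token 1: 'still' -> NEW (unique so far: 1)
  Token 2: 'found' -> NEW (unique so far: 2)
  Token 3: 'runs' -> NEW (unique so far: 3)
  Token 4: 'these' -> NEW (unique so far: 4)
  Token 5: 'this' -> NEW (unique so far: 5)
  Token 6: 'quietly' -> NEW (unique so far: 6)
  Token 7: 'cold' -> NEW (unique so far: 7)
Unique types: ('cold', 'found', 'quietly', 'runs', 'still', 'these', 'this')
Vocabulary size: 7

7


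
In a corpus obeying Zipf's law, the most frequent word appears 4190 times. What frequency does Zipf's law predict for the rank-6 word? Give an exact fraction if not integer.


Zipf's law: freq(rank) = f1 / rank
f1 = 4190, rank = 6
freq = 4190 / 6
GCD(4190, 6) = 2
Simplified: 2095/3

2095/3


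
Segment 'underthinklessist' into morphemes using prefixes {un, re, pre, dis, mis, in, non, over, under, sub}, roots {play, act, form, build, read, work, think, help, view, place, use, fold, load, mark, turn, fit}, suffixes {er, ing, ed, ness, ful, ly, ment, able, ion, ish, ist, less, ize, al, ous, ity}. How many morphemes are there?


Segmenting 'underthinklessist' against the inventory:
  'under' -> prefix (morpheme 1)
  'think' -> root (morpheme 2)
  'less' -> suffix (morpheme 3)
  'ist' -> suffix (morpheme 4)
Total morphemes: 4

4


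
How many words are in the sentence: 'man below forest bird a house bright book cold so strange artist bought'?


Counting words by splitting on spaces:
  Word 1: 'man'
  Word 2: 'below'
  Word 3: 'forest'
  Word 4: 'bird'
  Word 5: 'a'
  Word 6: 'house'
  Word 7: 'bright'
  Word 8: 'book'
  Word 9: 'cold'
  Word 10: 'so'
  Word 11: 'strange'
  Word 12: 'artist'
  Word 13: 'bought'
Total words: 13

13


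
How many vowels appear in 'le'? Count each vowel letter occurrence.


Scanning each character of 'le':
  Position 1: 'l' -> consonant (running count: 0)
  Position 2: 'e' -> vowel (running count: 1)
Total vowels: 1

1


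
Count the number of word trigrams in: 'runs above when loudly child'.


Word trigrams from [5] words:
  Trigram 1: (runs above when)
  Trigram 2: (above when loudly)
  Trigram 3: (when loudly child)
Total word trigrams: 5 - 2 = 3

3


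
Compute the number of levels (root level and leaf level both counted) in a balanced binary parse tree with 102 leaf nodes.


In a balanced binary tree with n leaves the deepest leaf is ceil(log2(n)) edges below the root,
so counting node levels inclusive of root and leaves gives ceil(log2(n)) + 1 levels.
log2(102) = 6.6724
ceil(6.6724) = 7
levels = 7 + 1 = 8

8


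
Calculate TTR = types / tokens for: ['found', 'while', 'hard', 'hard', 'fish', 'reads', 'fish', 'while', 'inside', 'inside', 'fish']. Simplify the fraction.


Tokens: 11
Unique types: ('fish', 'found', 'hard', 'inside', 'reads', 'while') = 6
TTR = 6/11
Already in lowest terms.

6/11


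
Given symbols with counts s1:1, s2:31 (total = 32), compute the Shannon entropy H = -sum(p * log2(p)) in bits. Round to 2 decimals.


Computing entropy H = -sum(p_i * log2(p_i)):
  s1: p = 1/32 = 0.0312, -p*log2(p) = 0.1562
  s2: p = 31/32 = 0.9688, -p*log2(p) = 0.0444
H = sum of terms = 0.2006
Rounded to 2 decimals: 0.20

0.20


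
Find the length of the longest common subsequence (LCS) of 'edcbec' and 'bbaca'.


DP table for LCS of 'edcbec' and 'bbaca':
       b  b  a  c  a
    0  0  0  0  0  0
  e 0  0  0  0  0  0
  d 0  0  0  0  0  0
  c 0  0  0  0  1  1
  b 0  1  1  1  1  1
  e 0  1  1  1  1  1
  c 0  1  1  1  2  2
LCS: 'bc'
LCS length = 2

2


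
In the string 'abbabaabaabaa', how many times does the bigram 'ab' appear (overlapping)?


Scanning 'abbabaabaabaa' for bigram 'ab':
  Position 0: 'ab' -> MATCH
  Position 1: 'bb' -> no
  Position 2: 'ba' -> no
  Position 3: 'ab' -> MATCH
  Position 4: 'ba' -> no
  Position 5: 'aa' -> no
  Position 6: 'ab' -> MATCH
  Position 7: 'ba' -> no
  Position 8: 'aa' -> no
  Position 9: 'ab' -> MATCH
  Position 10: 'ba' -> no
  Position 11: 'aa' -> no
Total matches: 4

4


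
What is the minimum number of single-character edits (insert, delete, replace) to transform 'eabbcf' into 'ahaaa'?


Building DP table for s1='eabbcf' (len 6) and s2='ahaaa' (len 5):
       a  h  a  a  a
    0  1  2  3  4  5
  e 1  1  2  3  4  5
  a 2  1  2  2  3  4
  b 3  2  2  3  3  4
  b 4  3  3  3  4  4
  c 5  4  4  4  4  5
  f 6  5  5  5  5  5
Edit distance = dp[6][5] = 5

5


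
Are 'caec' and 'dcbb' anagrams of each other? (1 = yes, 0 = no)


Sort characters of 'caec': 'acce'
Sort characters of 'dcbb': 'bbcd'
Sorted forms differ -> they are NOT anagrams
Result: 0

0


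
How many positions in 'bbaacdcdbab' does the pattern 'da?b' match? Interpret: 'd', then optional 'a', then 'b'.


Pattern: da?b means 'd', then optional 'a', then 'b'.
Scanning 'bbaacdcdbab' position-by-position:
  Pos 0: window 'bba' -> no
  Pos 1: window 'baa' -> no
  Pos 2: window 'aac' -> no
  Pos 3: window 'acd' -> no
  Pos 4: window 'cdc' -> no
  Pos 5: window 'dcd' -> no
  Pos 6: window 'cdb' -> no
  Pos 7: window 'dba' -> MATCH
  Pos 8: window 'bab' -> no
  Pos 9: window 'ab' -> no
  Pos 10: window 'b' -> no
Total matches: 1

1


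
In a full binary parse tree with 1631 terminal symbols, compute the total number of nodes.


Leaf nodes (terminals): 1631
Internal nodes = n - 1 = 1631 - 1 = 1630
Total = leaves + internal = 1631 + 1630 = 3261

3261


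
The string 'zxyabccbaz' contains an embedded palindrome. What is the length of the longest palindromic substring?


Scanning 'zxyabccbaz' for palindromic substrings.
Substring at positions 3-8: 'abccba'.
Check: reverse('abccba') = 'abccba' -> palindrome confirmed.
Neighbouring characters ('y' / 'z') break symmetry, so it cannot extend further.
No longer palindromic substring exists; longest length = 6

6


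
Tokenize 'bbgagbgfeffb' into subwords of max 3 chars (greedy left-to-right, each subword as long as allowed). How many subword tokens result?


'bbgagbgfeffb' has 12 characters.
Chunking with max size 3:
  Chunk 1: 'bbg' (positions 0-2)
  Chunk 2: 'agb' (positions 3-5)
  Chunk 3: 'gfe' (positions 6-8)
  Chunk 4: 'ffb' (positions 9-11)
Total chunks: ceil(12 / 3) = 4

4


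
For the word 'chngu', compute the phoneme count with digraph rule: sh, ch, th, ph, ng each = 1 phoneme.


Parsing 'chngu' greedily, digraphs first:
  'ch' -> digraph (1 consonant phoneme) (phonemes so far: 1)
  'ng' -> digraph (1 consonant phoneme) (phonemes so far: 2)
  'u' -> vowel phoneme (phonemes so far: 3)
Total phonemes: 3

3


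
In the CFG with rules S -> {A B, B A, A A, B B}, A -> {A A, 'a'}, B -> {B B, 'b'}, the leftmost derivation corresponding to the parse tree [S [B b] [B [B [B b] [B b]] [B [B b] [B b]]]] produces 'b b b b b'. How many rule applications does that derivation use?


Every bracketed nonterminal node [X ...] in the tree is produced by exactly one rule application.
Reading the tree off as a leftmost derivation:
  Step 1: S  =>  B B   (applied S -> B B)
  Step 2: B B  =>  b B   (applied B -> b)
  Step 3: b B  =>  b B B   (applied B -> B B)
  Step 4: b B B  =>  b B B B   (applied B -> B B)
  Step 5: b B B B  =>  b b B B   (applied B -> b)
  Step 6: b b B B  =>  b b b B   (applied B -> b)
  Step 7: b b b B  =>  b b b B B   (applied B -> B B)
  Step 8: b b b B B  =>  b b b b B   (applied B -> b)
  Step 9: b b b b B  =>  b b b b b   (applied B -> b)
Final yield: b b b b b
Total rewrite steps: 9

9


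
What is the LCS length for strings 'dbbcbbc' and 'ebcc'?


DP table for LCS of 'dbbcbbc' and 'ebcc':
       e  b  c  c
    0  0  0  0  0
  d 0  0  0  0  0
  b 0  0  1  1  1
  b 0  0  1  1  1
  c 0  0  1  2  2
  b 0  0  1  2  2
  b 0  0  1  2  2
  c 0  0  1  2  3
LCS: 'bcc'
LCS length = 3

3


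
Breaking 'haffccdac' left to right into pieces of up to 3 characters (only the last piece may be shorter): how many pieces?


'haffccdac' has 9 characters.
Chunking with max size 3:
  Chunk 1: 'haf' (positions 0-2)
  Chunk 2: 'fcc' (positions 3-5)
  Chunk 3: 'dac' (positions 6-8)
Total chunks: ceil(9 / 3) = 3

3


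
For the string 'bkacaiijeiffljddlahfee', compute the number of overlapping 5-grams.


String 'bkacaiijeiffljddlahfee' has length L = 22.
Number of overlapping n-grams = L - n + 1
Substituting: 22 - 5 + 1 = 18

18


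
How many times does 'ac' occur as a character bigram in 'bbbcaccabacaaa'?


Scanning 'bbbcaccabacaaa' for bigram 'ac':
  Position 0: 'bb' -> no
  Position 1: 'bb' -> no
  Position 2: 'bc' -> no
  Position 3: 'ca' -> no
  Position 4: 'ac' -> MATCH
  Position 5: 'cc' -> no
  Position 6: 'ca' -> no
  Position 7: 'ab' -> no
  Position 8: 'ba' -> no
  Position 9: 'ac' -> MATCH
  Position 10: 'ca' -> no
  Position 11: 'aa' -> no
  Position 12: 'aa' -> no
Total matches: 2

2


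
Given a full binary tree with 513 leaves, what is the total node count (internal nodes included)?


Leaf nodes (terminals): 513
Internal nodes = n - 1 = 513 - 1 = 512
Total = leaves + internal = 513 + 512 = 1025

1025


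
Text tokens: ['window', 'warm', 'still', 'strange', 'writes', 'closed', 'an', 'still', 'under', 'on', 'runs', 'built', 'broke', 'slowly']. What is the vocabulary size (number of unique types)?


Listing all tokens and tracking unique types:
  Token 1: 'window' -> NEW (unique so far: 1)
  Token 2: 'warm' -> NEW (unique so far: 2)
  Token 3: 'still' -> NEW (unique so far: 3)
  Token 4: 'strange' -> NEW (unique so far: 4)
  Token 5: 'writes' -> NEW (unique so far: 5)
  Token 6: 'closed' -> NEW (unique so far: 6)
  Token 7: 'an' -> NEW (unique so far: 7)
  Token 8: 'still' -> duplicate (unique so far: 7)
  Token 9: 'under' -> NEW (unique so far: 8)
  Token 10: 'on' -> NEW (unique so far: 9)
  Token 11: 'runs' -> NEW (unique so far: 10)
  Token 12: 'built' -> NEW (unique so far: 11)
  Token 13: 'broke' -> NEW (unique so far: 12)
  Token 14: 'slowly' -> NEW (unique so far: 13)
Unique types: ('an', 'broke', 'built', 'closed', 'on', 'runs', 'slowly', 'still', 'strange', 'under', 'warm', 'window', 'writes')
Vocabulary size: 13

13


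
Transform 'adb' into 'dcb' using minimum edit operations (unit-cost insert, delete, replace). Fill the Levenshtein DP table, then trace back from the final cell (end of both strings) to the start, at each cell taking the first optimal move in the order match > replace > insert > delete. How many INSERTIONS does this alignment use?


Edit distance = 2. Backtracking from cell (3, 3) with preference match > replace > insert > delete,
then listing the resulting alignment 'adb' -> 'dcb' left to right:
  Step 1: replace a->d
  Step 2: replace d->c
  Step 3: keep 'b'
Total insertions: 0

0


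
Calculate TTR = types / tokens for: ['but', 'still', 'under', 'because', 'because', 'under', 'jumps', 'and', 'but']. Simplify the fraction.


Tokens: 9
Unique types: ('and', 'because', 'but', 'jumps', 'still', 'under') = 6
TTR = 6/9
Simplify: divide both by 3 -> 2/3
TTR = 2/3

2/3


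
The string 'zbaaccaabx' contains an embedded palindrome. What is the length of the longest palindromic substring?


Scanning 'zbaaccaabx' for palindromic substrings.
Substring at positions 1-8: 'baaccaab'.
Check: reverse('baaccaab') = 'baaccaab' -> palindrome confirmed.
Neighbouring characters ('z' / 'x') break symmetry, so it cannot extend further.
No longer palindromic substring exists; longest length = 8

8


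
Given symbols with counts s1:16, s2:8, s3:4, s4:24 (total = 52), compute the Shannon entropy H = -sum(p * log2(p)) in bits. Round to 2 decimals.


Computing entropy H = -sum(p_i * log2(p_i)):
  s1: p = 16/52 = 0.3077, -p*log2(p) = 0.5232
  s2: p = 8/52 = 0.1538, -p*log2(p) = 0.4155
  s3: p = 4/52 = 0.0769, -p*log2(p) = 0.2846
  s4: p = 24/52 = 0.4615, -p*log2(p) = 0.5148
H = sum of terms = 1.7381
Rounded to 2 decimals: 1.74

1.74


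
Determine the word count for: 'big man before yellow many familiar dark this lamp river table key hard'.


Counting words by splitting on spaces:
  Word 1: 'big'
  Word 2: 'man'
  Word 3: 'before'
  Word 4: 'yellow'
  Word 5: 'many'
  Word 6: 'familiar'
  Word 7: 'dark'
  Word 8: 'this'
  Word 9: 'lamp'
  Word 10: 'river'
  Word 11: 'table'
  Word 12: 'key'
  Word 13: 'hard'
Total words: 13

13


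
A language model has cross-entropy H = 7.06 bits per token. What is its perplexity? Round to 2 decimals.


Perplexity formula: PP = 2^H
H = 7.06
PP = 2^7.06
Decompose: 2^7.06 = 2^7 * 2^0.06
2^7 = 128, 2^0.06 ~ 1.0424658
PP ~ 128 * 1.0424658 = 133.4356224
Rounded to 2 decimals: 133.44

133.44


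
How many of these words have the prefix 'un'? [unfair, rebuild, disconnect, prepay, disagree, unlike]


Checking each word for prefix 'un':
  'unfair' -> YES, starts with 'un' (count: 1)
  'rebuild' -> no (count: 1)
  'disconnect' -> no (count: 1)
  'prepay' -> no (count: 1)
  'disagree' -> no (count: 1)
  'unlike' -> YES, starts with 'un' (count: 2)
Total with prefix 'un': 2

2


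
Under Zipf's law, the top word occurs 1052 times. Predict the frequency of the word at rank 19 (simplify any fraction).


Zipf's law: freq(rank) = f1 / rank
f1 = 1052, rank = 19
freq = 1052 / 19
GCD(1052, 19) = 1
Simplified: 1052/19

1052/19


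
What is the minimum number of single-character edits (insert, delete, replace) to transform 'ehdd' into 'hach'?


Building DP table for s1='ehdd' (len 4) and s2='hach' (len 4):
       h  a  c  h
    0  1  2  3  4
  e 1  1  2  3  4
  h 2  1  2  3  3
  d 3  2  2  3  4
  d 4  3  3  3  4
Edit distance = dp[4][4] = 4

4


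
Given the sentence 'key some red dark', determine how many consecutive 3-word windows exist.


Word trigrams from [4] words:
  Trigram 1: (key some red)
  Trigram 2: (some red dark)
Total word trigrams: 4 - 2 = 2

2


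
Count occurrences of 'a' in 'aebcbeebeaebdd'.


Scanning 'aebcbeebeaebdd' for 'a':
  Position 0: 'a' -> MATCH (count: 1)
  Position 9: 'a' -> MATCH (count: 2)
Total occurrences of 'a': 2

2


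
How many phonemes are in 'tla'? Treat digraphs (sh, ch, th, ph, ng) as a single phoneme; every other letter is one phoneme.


Parsing 'tla' greedily, digraphs first:
  't' -> consonant phoneme (phonemes so far: 1)
  'l' -> consonant phoneme (phonemes so far: 2)
  'a' -> vowel phoneme (phonemes so far: 3)
Total phonemes: 3

3


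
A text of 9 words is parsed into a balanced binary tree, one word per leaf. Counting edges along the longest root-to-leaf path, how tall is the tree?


In a balanced binary tree with n leaves the deepest leaf is ceil(log2(n)) edges below the root.
log2(9) = 3.1699
ceil(3.1699) = 4
height (edges) = 4

4


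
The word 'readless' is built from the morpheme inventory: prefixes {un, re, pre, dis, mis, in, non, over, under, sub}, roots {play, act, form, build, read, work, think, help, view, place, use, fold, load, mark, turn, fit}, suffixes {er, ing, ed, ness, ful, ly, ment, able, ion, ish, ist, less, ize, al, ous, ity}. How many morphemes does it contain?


Segmenting 'readless' against the inventory:
  'read' -> root (morpheme 1)
  'less' -> suffix (morpheme 2)
Total morphemes: 2

2


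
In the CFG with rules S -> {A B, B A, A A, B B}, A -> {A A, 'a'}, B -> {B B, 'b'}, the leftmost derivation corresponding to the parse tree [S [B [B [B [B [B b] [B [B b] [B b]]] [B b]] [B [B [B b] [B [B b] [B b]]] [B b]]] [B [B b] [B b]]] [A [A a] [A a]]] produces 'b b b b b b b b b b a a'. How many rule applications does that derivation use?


Every bracketed nonterminal node [X ...] in the tree is produced by exactly one rule application.
Reading the tree off as a leftmost derivation:
  Step 1: S  =>  B A   (applied S -> B A)
  Step 2: B A  =>  B B A   (applied B -> B B)
  Step 3: B B A  =>  B B B A   (applied B -> B B)
  Step 4: B B B A  =>  B B B B A   (applied B -> B B)
  Step 5: B B B B A  =>  B B B B B A   (applied B -> B B)
  Step 6: B B B B B A  =>  b B B B B A   (applied B -> b)
  Step 7: b B B B B A  =>  b B B B B B A   (applied B -> B B)
  Step 8: b B B B B B A  =>  b b B B B B A   (applied B -> b)
  Step 9: b b B B B B A  =>  b b b B B B A   (applied B -> b)
  Step 10: b b b B B B A  =>  b b b b B B A   (applied B -> b)
  Step 11: b b b b B B A  =>  b b b b B B B A   (applied B -> B B)
  Step 12: b b b b B B B A  =>  b b b b B B B B A   (applied B -> B B)
  Step 13: b b b b B B B B A  =>  b b b b b B B B A   (applied B -> b)
  Step 14: b b b b b B B B A  =>  b b b b b B B B B A   (applied B -> B B)
  Step 15: b b b b b B B B B A  =>  b b b b b b B B B A   (applied B -> b)
  Step 16: b b b b b b B B B A  =>  b b b b b b b B B A   (applied B -> b)
  Step 17: b b b b b b b B B A  =>  b b b b b b b b B A   (applied B -> b)
  Step 18: b b b b b b b b B A  =>  b b b b b b b b B B A   (applied B -> B B)
  Step 19: b b b b b b b b B B A  =>  b b b b b b b b b B A   (applied B -> b)
  Step 20: b b b b b b b b b B A  =>  b b b b b b b b b b A   (applied B -> b)
  Step 21: b b b b b b b b b b A  =>  b b b b b b b b b b A A   (applied A -> A A)
  Step 22: b b b b b b b b b b A A  =>  b b b b b b b b b b a A   (applied A -> a)
  Step 23: b b b b b b b b b b a A  =>  b b b b b b b b b b a a   (applied A -> a)
Final yield: b b b b b b b b b b a a
Total rewrite steps: 23

23


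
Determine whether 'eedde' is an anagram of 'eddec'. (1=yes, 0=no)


Sort characters of 'eedde': 'ddeee'
Sort characters of 'eddec': 'cddee'
Sorted forms differ -> they are NOT anagrams
Result: 0

0


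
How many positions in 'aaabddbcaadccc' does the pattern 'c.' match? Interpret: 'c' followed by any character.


Pattern: c. means 'c' followed by any character.
Scanning 'aaabddbcaadccc' position-by-position:
  Pos 0: window 'aa' -> no
  Pos 1: window 'aa' -> no
  Pos 2: window 'ab' -> no
  Pos 3: window 'bd' -> no
  Pos 4: window 'dd' -> no
  Pos 5: window 'db' -> no
  Pos 6: window 'bc' -> no
  Pos 7: window 'ca' -> MATCH
  Pos 8: window 'aa' -> no
  Pos 9: window 'ad' -> no
  Pos 10: window 'dc' -> no
  Pos 11: window 'cc' -> MATCH
  Pos 12: window 'cc' -> MATCH
  Pos 13: window 'c' -> no
Total matches: 3

3


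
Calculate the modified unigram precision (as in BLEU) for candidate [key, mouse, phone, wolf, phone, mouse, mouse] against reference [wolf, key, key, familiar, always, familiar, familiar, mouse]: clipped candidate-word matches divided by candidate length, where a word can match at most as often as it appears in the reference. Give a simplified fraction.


Reference word counts: {'always': 1, 'familiar': 3, 'key': 2, 'mouse': 1, 'wolf': 1}
Checking each candidate word (with clipping):
  'key' -> in reference (ref count 2, used 1/2) -> match (matches: 1)
  'mouse' -> in reference (ref count 1, used 1/1) -> match (matches: 2)
  'phone' -> not in reference -> no match (matches: 2)
  'wolf' -> in reference (ref count 1, used 1/1) -> match (matches: 3)
  'phone' -> not in reference -> no match (matches: 3)
  'mouse' -> ref count 1 already used up (1/1) -> clipped, no match (matches: 3)
  'mouse' -> ref count 1 already used up (1/1) -> clipped, no match (matches: 3)
Clipped matches: 3, Candidate length: 7
Precision = 3/7

3/7


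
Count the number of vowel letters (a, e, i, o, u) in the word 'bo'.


Scanning each character of 'bo':
  Position 1: 'b' -> consonant (running count: 0)
  Position 2: 'o' -> vowel (running count: 1)
Total vowels: 1

1


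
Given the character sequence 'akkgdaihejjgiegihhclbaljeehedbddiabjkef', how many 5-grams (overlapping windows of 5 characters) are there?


String 'akkgdaihejjgiegihhclbaljeehedbddiabjkef' has length L = 39.
Number of overlapping n-grams = L - n + 1
Substituting: 39 - 5 + 1 = 35

35


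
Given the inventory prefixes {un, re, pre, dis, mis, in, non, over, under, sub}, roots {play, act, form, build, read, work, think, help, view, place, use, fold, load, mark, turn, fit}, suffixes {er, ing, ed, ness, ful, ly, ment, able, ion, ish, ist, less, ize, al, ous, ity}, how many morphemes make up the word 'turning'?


Segmenting 'turning' against the inventory:
  'turn' -> root (morpheme 1)
  'ing' -> suffix (morpheme 2)
Total morphemes: 2

2


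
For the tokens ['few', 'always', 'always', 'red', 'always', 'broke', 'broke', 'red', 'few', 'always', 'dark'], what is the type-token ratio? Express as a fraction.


Tokens: 11
Unique types: ('always', 'broke', 'dark', 'few', 'red') = 5
TTR = 5/11
Already in lowest terms.

5/11


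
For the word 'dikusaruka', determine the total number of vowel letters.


Scanning each character of 'dikusaruka':
  Position 1: 'd' -> consonant (running count: 0)
  Position 2: 'i' -> vowel (running count: 1)
  Position 3: 'k' -> consonant (running count: 1)
  Position 4: 'u' -> vowel (running count: 2)
  Position 5: 's' -> consonant (running count: 2)
  Position 6: 'a' -> vowel (running count: 3)
  Position 7: 'r' -> consonant (running count: 3)
  Position 8: 'u' -> vowel (running count: 4)
  Position 9: 'k' -> consonant (running count: 4)
  Position 10: 'a' -> vowel (running count: 5)
Total vowels: 5

5


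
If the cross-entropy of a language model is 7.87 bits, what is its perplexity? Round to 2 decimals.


Perplexity formula: PP = 2^H
H = 7.87
PP = 2^7.87
Decompose: 2^7.87 = 2^7 * 2^0.87
2^7 = 128, 2^0.87 ~ 1.8276629
PP ~ 128 * 1.8276629 = 233.9408512
Rounded to 2 decimals: 233.94

233.94


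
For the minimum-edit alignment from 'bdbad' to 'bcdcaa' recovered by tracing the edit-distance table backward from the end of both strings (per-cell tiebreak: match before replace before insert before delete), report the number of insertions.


Edit distance = 3. Backtracking from cell (5, 6) with preference match > replace > insert > delete,
then listing the resulting alignment 'bdbad' -> 'bcdcaa' left to right:
  Step 1: keep 'b'
  Step 2: insert 'c' [insertion #1]
  Step 3: keep 'd'
  Step 4: replace b->c
  Step 5: keep 'a'
  Step 6: replace d->a
Total insertions: 1

1


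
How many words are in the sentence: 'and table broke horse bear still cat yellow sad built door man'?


Counting words by splitting on spaces:
  Word 1: 'and'
  Word 2: 'table'
  Word 3: 'broke'
  Word 4: 'horse'
  Word 5: 'bear'
  Word 6: 'still'
  Word 7: 'cat'
  Word 8: 'yellow'
  Word 9: 'sad'
  Word 10: 'built'
  Word 11: 'door'
  Word 12: 'man'
Total words: 12

12


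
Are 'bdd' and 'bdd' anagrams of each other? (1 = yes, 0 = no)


Sort characters of 'bdd': 'bdd'
Sort characters of 'bdd': 'bdd'
Sorted forms match -> they ARE anagrams
Result: 1

1


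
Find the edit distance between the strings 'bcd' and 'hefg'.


Building DP table for s1='bcd' (len 3) and s2='hefg' (len 4):
       h  e  f  g
    0  1  2  3  4
  b 1  1  2  3  4
  c 2  2  2  3  4
  d 3  3  3  3  4
Edit distance = dp[3][4] = 4

4


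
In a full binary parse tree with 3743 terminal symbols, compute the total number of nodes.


Leaf nodes (terminals): 3743
Internal nodes = n - 1 = 3743 - 1 = 3742
Total = leaves + internal = 3743 + 3742 = 7485

7485


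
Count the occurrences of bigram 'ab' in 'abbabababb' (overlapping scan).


Scanning 'abbabababb' for bigram 'ab':
  Position 0: 'ab' -> MATCH
  Position 1: 'bb' -> no
  Position 2: 'ba' -> no
  Position 3: 'ab' -> MATCH
  Position 4: 'ba' -> no
  Position 5: 'ab' -> MATCH
  Position 6: 'ba' -> no
  Position 7: 'ab' -> MATCH
  Position 8: 'bb' -> no
Total matches: 4

4


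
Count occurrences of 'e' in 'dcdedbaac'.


Scanning 'dcdedbaac' for 'e':
  Position 3: 'e' -> MATCH (count: 1)
Total occurrences of 'e': 1

1


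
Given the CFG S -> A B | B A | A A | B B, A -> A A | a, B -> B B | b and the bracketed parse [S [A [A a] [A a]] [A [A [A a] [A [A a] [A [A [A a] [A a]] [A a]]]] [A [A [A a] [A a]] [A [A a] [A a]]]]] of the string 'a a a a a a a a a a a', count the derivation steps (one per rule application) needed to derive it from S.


Every bracketed nonterminal node [X ...] in the tree is produced by exactly one rule application.
Reading the tree off as a leftmost derivation:
  Step 1: S  =>  A A   (applied S -> A A)
  Step 2: A A  =>  A A A   (applied A -> A A)
  Step 3: A A A  =>  a A A   (applied A -> a)
  Step 4: a A A  =>  a a A   (applied A -> a)
  Step 5: a a A  =>  a a A A   (applied A -> A A)
  Step 6: a a A A  =>  a a A A A   (applied A -> A A)
  Step 7: a a A A A  =>  a a a A A   (applied A -> a)
  Step 8: a a a A A  =>  a a a A A A   (applied A -> A A)
  Step 9: a a a A A A  =>  a a a a A A   (applied A -> a)
  Step 10: a a a a A A  =>  a a a a A A A   (applied A -> A A)
  Step 11: a a a a A A A  =>  a a a a A A A A   (applied A -> A A)
  Step 12: a a a a A A A A  =>  a a a a a A A A   (applied A -> a)
  Step 13: a a a a a A A A  =>  a a a a a a A A   (applied A -> a)
  Step 14: a a a a a a A A  =>  a a a a a a a A   (applied A -> a)
  Step 15: a a a a a a a A  =>  a a a a a a a A A   (applied A -> A A)
  Step 16: a a a a a a a A A  =>  a a a a a a a A A A   (applied A -> A A)
  Step 17: a a a a a a a A A A  =>  a a a a a a a a A A   (applied A -> a)
  Step 18: a a a a a a a a A A  =>  a a a a a a a a a A   (applied A -> a)
  Step 19: a a a a a a a a a A  =>  a a a a a a a a a A A   (applied A -> A A)
  Step 20: a a a a a a a a a A A  =>  a a a a a a a a a a A   (applied A -> a)
  Step 21: a a a a a a a a a a A  =>  a a a a a a a a a a a   (applied A -> a)
Final yield: a a a a a a a a a a a
Total rewrite steps: 21

21


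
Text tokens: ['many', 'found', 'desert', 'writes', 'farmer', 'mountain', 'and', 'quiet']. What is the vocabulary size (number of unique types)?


Listing all tokens and tracking unique types:
  Token 1: 'many' -> NEW (unique so far: 1)
  Token 2: 'found' -> NEW (unique so far: 2)
  Token 3: 'desert' -> NEW (unique so far: 3)
  Token 4: 'writes' -> NEW (unique so far: 4)
  Token 5: 'farmer' -> NEW (unique so far: 5)
  Token 6: 'mountain' -> NEW (unique so far: 6)
  Token 7: 'and' -> NEW (unique so far: 7)
  Token 8: 'quiet' -> NEW (unique so far: 8)
Unique types: ('and', 'desert', 'farmer', 'found', 'many', 'mountain', 'quiet', 'writes')
Vocabulary size: 8

8


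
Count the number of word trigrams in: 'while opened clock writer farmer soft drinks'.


Word trigrams from [7] words:
  Trigram 1: (while opened clock)
  Trigram 2: (opened clock writer)
  Trigram 3: (clock writer farmer)
  Trigram 4: (writer farmer soft)
  Trigram 5: (farmer soft drinks)
Total word trigrams: 7 - 2 = 5

5


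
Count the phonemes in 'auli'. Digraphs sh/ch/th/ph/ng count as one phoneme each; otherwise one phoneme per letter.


Parsing 'auli' greedily, digraphs first:
  'a' -> vowel phoneme (phonemes so far: 1)
  'u' -> vowel phoneme (phonemes so far: 2)
  'l' -> consonant phoneme (phonemes so far: 3)
  'i' -> vowel phoneme (phonemes so far: 4)
Total phonemes: 4

4


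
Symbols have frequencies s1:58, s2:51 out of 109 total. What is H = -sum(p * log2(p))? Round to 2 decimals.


Computing entropy H = -sum(p_i * log2(p_i)):
  s1: p = 58/109 = 0.5321, -p*log2(p) = 0.4843
  s2: p = 51/109 = 0.4679, -p*log2(p) = 0.5127
H = sum of terms = 0.9970
Rounded to 2 decimals: 1.00

1.00


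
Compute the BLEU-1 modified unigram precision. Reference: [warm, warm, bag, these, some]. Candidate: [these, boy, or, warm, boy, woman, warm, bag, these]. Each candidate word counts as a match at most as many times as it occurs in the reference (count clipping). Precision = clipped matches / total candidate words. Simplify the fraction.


Reference word counts: {'bag': 1, 'some': 1, 'these': 1, 'warm': 2}
Checking each candidate word (with clipping):
  'these' -> in reference (ref count 1, used 1/1) -> match (matches: 1)
  'boy' -> not in reference -> no match (matches: 1)
  'or' -> not in reference -> no match (matches: 1)
  'warm' -> in reference (ref count 2, used 1/2) -> match (matches: 2)
  'boy' -> not in reference -> no match (matches: 2)
  'woman' -> not in reference -> no match (matches: 2)
  'warm' -> in reference (ref count 2, used 2/2) -> match (matches: 3)
  'bag' -> in reference (ref count 1, used 1/1) -> match (matches: 4)
  'these' -> ref count 1 already used up (1/1) -> clipped, no match (matches: 4)
Clipped matches: 4, Candidate length: 9
Precision = 4/9

4/9


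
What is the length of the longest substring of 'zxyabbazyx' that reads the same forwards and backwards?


Scanning 'zxyabbazyx' for palindromic substrings.
Substring at positions 3-6: 'abba'.
Check: reverse('abba') = 'abba' -> palindrome confirmed.
Neighbouring characters ('y' / 'z') break symmetry, so it cannot extend further.
No longer palindromic substring exists; longest length = 4

4


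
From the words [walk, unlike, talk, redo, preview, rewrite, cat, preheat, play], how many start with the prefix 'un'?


Checking each word for prefix 'un':
  'walk' -> no (count: 0)
  'unlike' -> YES, starts with 'un' (count: 1)
  'talk' -> no (count: 1)
  'redo' -> no (count: 1)
  'preview' -> no (count: 1)
  'rewrite' -> no (count: 1)
  'cat' -> no (count: 1)
  'preheat' -> no (count: 1)
  'play' -> no (count: 1)
Total with prefix 'un': 1

1


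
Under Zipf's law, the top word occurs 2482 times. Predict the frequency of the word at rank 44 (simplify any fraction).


Zipf's law: freq(rank) = f1 / rank
f1 = 2482, rank = 44
freq = 2482 / 44
GCD(2482, 44) = 2
Simplified: 1241/22

1241/22


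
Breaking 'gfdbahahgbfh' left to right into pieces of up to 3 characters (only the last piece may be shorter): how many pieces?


'gfdbahahgbfh' has 12 characters.
Chunking with max size 3:
  Chunk 1: 'gfd' (positions 0-2)
  Chunk 2: 'bah' (positions 3-5)
  Chunk 3: 'ahg' (positions 6-8)
  Chunk 4: 'bfh' (positions 9-11)
Total chunks: ceil(12 / 3) = 4

4


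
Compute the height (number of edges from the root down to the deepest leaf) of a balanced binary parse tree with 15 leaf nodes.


In a balanced binary tree with n leaves the deepest leaf is ceil(log2(n)) edges below the root.
log2(15) = 3.9069
ceil(3.9069) = 4
height (edges) = 4

4


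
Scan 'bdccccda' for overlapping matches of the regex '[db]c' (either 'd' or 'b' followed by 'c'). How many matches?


Pattern: [db]c means either 'd' or 'b' followed by 'c'.
Scanning 'bdccccda' position-by-position:
  Pos 0: window 'bd' -> no
  Pos 1: window 'dc' -> MATCH
  Pos 2: window 'cc' -> no
  Pos 3: window 'cc' -> no
  Pos 4: window 'cc' -> no
  Pos 5: window 'cd' -> no
  Pos 6: window 'da' -> no
  Pos 7: window 'a' -> no
Total matches: 1

1


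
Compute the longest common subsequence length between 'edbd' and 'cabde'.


DP table for LCS of 'edbd' and 'cabde':
       c  a  b  d  e
    0  0  0  0  0  0
  e 0  0  0  0  0  1
  d 0  0  0  0  1  1
  b 0  0  0  1  1  1
  d 0  0  0  1  2  2
LCS: 'bd'
LCS length = 2

2


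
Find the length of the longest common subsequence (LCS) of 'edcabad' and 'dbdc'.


DP table for LCS of 'edcabad' and 'dbdc':
       d  b  d  c
    0  0  0  0  0
  e 0  0  0  0  0
  d 0  1  1  1  1
  c 0  1  1  1  2
  a 0  1  1  1  2
  b 0  1  2  2  2
  a 0  1  2  2  2
  d 0  1  2  3  3
LCS: 'dbd'
LCS length = 3

3


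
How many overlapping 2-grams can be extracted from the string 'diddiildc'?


String 'diddiildc' has length L = 9.
Number of overlapping n-grams = L - n + 1
Substituting: 9 - 2 + 1 = 8

8


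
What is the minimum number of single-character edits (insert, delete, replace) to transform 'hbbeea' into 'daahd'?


Building DP table for s1='hbbeea' (len 6) and s2='daahd' (len 5):
       d  a  a  h  d
    0  1  2  3  4  5
  h 1  1  2  3  3  4
  b 2  2  2  3  4  4
  b 3  3  3  3  4  5
  e 4  4  4  4  4  5
  e 5  5  5  5  5  5
  a 6  6  5  5  6  6
Edit distance = dp[6][5] = 6

6


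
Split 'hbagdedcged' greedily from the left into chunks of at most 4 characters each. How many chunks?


'hbagdedcged' has 11 characters.
Chunking with max size 4:
  Chunk 1: 'hbag' (positions 0-3)
  Chunk 2: 'dedc' (positions 4-7)
  Chunk 3: 'ged' (positions 8-10)
Total chunks: ceil(11 / 4) = 3

3


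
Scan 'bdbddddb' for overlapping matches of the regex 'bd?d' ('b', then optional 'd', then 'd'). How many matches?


Pattern: bd?d means 'b', then optional 'd', then 'd'.
Scanning 'bdbddddb' position-by-position:
  Pos 0: window 'bdb' -> MATCH
  Pos 1: window 'dbd' -> no
  Pos 2: window 'bdd' -> MATCH
  Pos 3: window 'ddd' -> no
  Pos 4: window 'ddd' -> no
  Pos 5: window 'ddb' -> no
  Pos 6: window 'db' -> no
  Pos 7: window 'b' -> no
Total matches: 2

2


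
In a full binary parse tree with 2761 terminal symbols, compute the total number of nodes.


Leaf nodes (terminals): 2761
Internal nodes = n - 1 = 2761 - 1 = 2760
Total = leaves + internal = 2761 + 2760 = 5521

5521


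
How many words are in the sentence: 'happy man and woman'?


Counting words by splitting on spaces:
  Word 1: 'happy'
  Word 2: 'man'
  Word 3: 'and'
  Word 4: 'woman'
Total words: 4

4


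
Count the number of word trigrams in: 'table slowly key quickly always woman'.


Word trigrams from [6] words:
  Trigram 1: (table slowly key)
  Trigram 2: (slowly key quickly)
  Trigram 3: (key quickly always)
  Trigram 4: (quickly always woman)
Total word trigrams: 6 - 2 = 4

4


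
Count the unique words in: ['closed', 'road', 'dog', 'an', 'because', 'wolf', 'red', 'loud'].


Listing all tokens and tracking unique types:
  Token 1: 'closed' -> NEW (unique so far: 1)
  Token 2: 'road' -> NEW (unique so far: 2)
  Token 3: 'dog' -> NEW (unique so far: 3)
  Token 4: 'an' -> NEW (unique so far: 4)
  Token 5: 'because' -> NEW (unique so far: 5)
  Token 6: 'wolf' -> NEW (unique so far: 6)
  Token 7: 'red' -> NEW (unique so far: 7)
  Token 8: 'loud' -> NEW (unique so far: 8)
Unique types: ('an', 'because', 'closed', 'dog', 'loud', 'red', 'road', 'wolf')
Vocabulary size: 8

8


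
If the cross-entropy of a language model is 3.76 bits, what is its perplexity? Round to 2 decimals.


Perplexity formula: PP = 2^H
H = 3.76
PP = 2^3.76
Decompose: 2^3.76 = 2^3 * 2^0.76
2^3 = 8, 2^0.76 ~ 1.6934906
PP ~ 8 * 1.6934906 = 13.5479248
Rounded to 2 decimals: 13.55

13.55


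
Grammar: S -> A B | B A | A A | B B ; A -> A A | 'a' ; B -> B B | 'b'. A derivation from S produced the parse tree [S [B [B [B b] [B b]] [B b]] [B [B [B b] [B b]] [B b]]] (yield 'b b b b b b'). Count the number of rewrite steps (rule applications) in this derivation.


Every bracketed nonterminal node [X ...] in the tree is produced by exactly one rule application.
Reading the tree off as a leftmost derivation:
  Step 1: S  =>  B B   (applied S -> B B)
  Step 2: B B  =>  B B B   (applied B -> B B)
  Step 3: B B B  =>  B B B B   (applied B -> B B)
  Step 4: B B B B  =>  b B B B   (applied B -> b)
  Step 5: b B B B  =>  b b B B   (applied B -> b)
  Step 6: b b B B  =>  b b b B   (applied B -> b)
  Step 7: b b b B  =>  b b b B B   (applied B -> B B)
  Step 8: b b b B B  =>  b b b B B B   (applied B -> B B)
  Step 9: b b b B B B  =>  b b b b B B   (applied B -> b)
  Step 10: b b b b B B  =>  b b b b b B   (applied B -> b)
  Step 11: b b b b b B  =>  b b b b b b   (applied B -> b)
Final yield: b b b b b b
Total rewrite steps: 11

11


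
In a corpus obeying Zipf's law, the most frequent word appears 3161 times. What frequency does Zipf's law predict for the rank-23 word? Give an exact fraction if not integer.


Zipf's law: freq(rank) = f1 / rank
f1 = 3161, rank = 23
freq = 3161 / 23
GCD(3161, 23) = 1
Simplified: 3161/23

3161/23


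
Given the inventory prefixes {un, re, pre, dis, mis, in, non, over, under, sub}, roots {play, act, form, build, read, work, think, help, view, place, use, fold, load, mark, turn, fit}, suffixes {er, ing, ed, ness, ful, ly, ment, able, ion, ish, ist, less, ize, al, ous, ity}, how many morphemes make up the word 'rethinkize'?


Segmenting 'rethinkize' against the inventory:
  're' -> prefix (morpheme 1)
  'think' -> root (morpheme 2)
  'ize' -> suffix (morpheme 3)
Total morphemes: 3

3


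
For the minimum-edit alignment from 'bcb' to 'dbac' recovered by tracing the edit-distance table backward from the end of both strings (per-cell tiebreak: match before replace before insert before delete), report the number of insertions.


Edit distance = 3. Backtracking from cell (3, 4) with preference match > replace > insert > delete,
then listing the resulting alignment 'bcb' -> 'dbac' left to right:
  Step 1: insert 'd' [insertion #1]
  Step 2: keep 'b'
  Step 3: replace c->a
  Step 4: replace b->c
Total insertions: 1

1


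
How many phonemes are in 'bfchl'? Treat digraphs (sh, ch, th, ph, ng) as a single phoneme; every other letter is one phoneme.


Parsing 'bfchl' greedily, digraphs first:
  'b' -> consonant phoneme (phonemes so far: 1)
  'f' -> consonant phoneme (phonemes so far: 2)
  'ch' -> digraph (1 consonant phoneme) (phonemes so far: 3)
  'l' -> consonant phoneme (phonemes so far: 4)
Total phonemes: 4

4


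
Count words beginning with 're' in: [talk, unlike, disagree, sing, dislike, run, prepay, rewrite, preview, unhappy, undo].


Checking each word for prefix 're':
  'talk' -> no (count: 0)
  'unlike' -> no (count: 0)
  'disagree' -> no (count: 0)
  'sing' -> no (count: 0)
  'dislike' -> no (count: 0)
  'run' -> no (count: 0)
  'prepay' -> no (count: 0)
  'rewrite' -> YES, starts with 're' (count: 1)
  'preview' -> no (count: 1)
  'unhappy' -> no (count: 1)
  'undo' -> no (count: 1)
Total with prefix 're': 1

1


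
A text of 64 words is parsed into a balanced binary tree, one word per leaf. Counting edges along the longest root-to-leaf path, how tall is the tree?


In a balanced binary tree with n leaves the deepest leaf is ceil(log2(n)) edges below the root.
log2(64) = 6.0000
ceil(6.0000) = 6
height (edges) = 6

6
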